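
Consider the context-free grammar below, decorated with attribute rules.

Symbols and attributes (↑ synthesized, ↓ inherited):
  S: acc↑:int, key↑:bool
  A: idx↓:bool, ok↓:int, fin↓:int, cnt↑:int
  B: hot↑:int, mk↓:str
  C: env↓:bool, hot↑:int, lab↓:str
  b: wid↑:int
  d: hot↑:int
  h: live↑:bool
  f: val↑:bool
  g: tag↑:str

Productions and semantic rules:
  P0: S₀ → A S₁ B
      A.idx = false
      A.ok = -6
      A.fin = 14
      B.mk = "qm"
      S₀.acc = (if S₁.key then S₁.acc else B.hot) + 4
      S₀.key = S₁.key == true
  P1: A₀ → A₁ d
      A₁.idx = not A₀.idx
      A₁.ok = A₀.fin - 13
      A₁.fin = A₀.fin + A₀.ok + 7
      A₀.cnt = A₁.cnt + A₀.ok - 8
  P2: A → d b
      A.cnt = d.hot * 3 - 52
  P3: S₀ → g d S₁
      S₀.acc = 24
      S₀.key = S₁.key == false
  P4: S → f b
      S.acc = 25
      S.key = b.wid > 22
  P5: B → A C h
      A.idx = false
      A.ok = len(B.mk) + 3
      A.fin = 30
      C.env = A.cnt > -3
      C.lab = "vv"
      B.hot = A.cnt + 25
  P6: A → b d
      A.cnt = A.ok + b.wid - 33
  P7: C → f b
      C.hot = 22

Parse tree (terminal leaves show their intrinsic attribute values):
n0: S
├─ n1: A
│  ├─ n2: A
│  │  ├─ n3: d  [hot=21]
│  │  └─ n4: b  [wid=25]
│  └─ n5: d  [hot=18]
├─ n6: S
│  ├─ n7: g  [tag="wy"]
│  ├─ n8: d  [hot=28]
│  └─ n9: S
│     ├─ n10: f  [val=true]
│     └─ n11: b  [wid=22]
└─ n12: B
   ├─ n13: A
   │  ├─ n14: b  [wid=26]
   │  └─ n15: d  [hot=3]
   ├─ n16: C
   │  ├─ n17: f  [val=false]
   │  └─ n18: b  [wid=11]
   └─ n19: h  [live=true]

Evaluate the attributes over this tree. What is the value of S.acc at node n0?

28

1. n1.idx = false  [false]
2. n1.ok = -6  [-6]
3. n1.fin = 14  [14]
4. n2.idx = true  [not A₀.idx]
5. n2.ok = 1  [A₀.fin - 13]
6. n2.fin = 15  [A₀.fin + A₀.ok + 7]
7. n3.hot = 21  [terminal]
8. n4.wid = 25  [terminal]
9. n2.cnt = 11  [d.hot * 3 - 52]
10. n5.hot = 18  [terminal]
11. n1.cnt = -3  [A₁.cnt + A₀.ok - 8]
12. n7.tag = "wy"  [terminal]
13. n8.hot = 28  [terminal]
14. n10.val = true  [terminal]
15. n11.wid = 22  [terminal]
16. n9.acc = 25  [25]
17. n9.key = false  [b.wid > 22]
18. n6.acc = 24  [24]
19. n6.key = true  [S₁.key == false]
20. n12.mk = "qm"  ["qm"]
21. n13.idx = false  [false]
22. n13.ok = 5  [len(B.mk) + 3]
23. n13.fin = 30  [30]
24. n14.wid = 26  [terminal]
25. n15.hot = 3  [terminal]
26. n13.cnt = -2  [A.ok + b.wid - 33]
27. n16.env = true  [A.cnt > -3]
28. n16.lab = "vv"  ["vv"]
29. n17.val = false  [terminal]
30. n18.wid = 11  [terminal]
31. n16.hot = 22  [22]
32. n19.live = true  [terminal]
33. n12.hot = 23  [A.cnt + 25]
34. n0.acc = 28  [(if S₁.key then S₁.acc else B.hot) + 4]
35. n0.key = true  [S₁.key == true]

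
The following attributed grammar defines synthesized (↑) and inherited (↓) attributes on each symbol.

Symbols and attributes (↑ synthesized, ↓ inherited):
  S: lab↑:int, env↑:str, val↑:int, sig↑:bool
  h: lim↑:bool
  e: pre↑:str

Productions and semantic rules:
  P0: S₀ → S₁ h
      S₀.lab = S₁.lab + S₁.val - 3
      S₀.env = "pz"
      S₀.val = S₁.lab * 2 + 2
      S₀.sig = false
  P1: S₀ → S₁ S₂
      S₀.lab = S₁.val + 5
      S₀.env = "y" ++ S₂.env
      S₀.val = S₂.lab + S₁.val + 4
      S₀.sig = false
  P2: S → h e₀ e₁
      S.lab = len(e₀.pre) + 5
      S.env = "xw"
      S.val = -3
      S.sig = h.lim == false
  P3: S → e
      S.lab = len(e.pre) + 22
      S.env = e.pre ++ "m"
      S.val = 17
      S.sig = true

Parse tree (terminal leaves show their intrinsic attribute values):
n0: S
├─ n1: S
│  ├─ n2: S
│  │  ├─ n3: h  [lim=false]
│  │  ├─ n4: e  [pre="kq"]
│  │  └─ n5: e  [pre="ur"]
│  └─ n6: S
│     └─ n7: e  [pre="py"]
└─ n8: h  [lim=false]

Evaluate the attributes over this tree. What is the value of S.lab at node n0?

1. n3.lim = false  [terminal]
2. n4.pre = "kq"  [terminal]
3. n5.pre = "ur"  [terminal]
4. n2.lab = 7  [len(e₀.pre) + 5]
5. n2.env = "xw"  ["xw"]
6. n2.val = -3  [-3]
7. n2.sig = true  [h.lim == false]
8. n7.pre = "py"  [terminal]
9. n6.lab = 24  [len(e.pre) + 22]
10. n6.env = "pym"  [e.pre ++ "m"]
11. n6.val = 17  [17]
12. n6.sig = true  [true]
13. n1.lab = 2  [S₁.val + 5]
14. n1.env = "ypym"  ["y" ++ S₂.env]
15. n1.val = 25  [S₂.lab + S₁.val + 4]
16. n1.sig = false  [false]
17. n8.lim = false  [terminal]
18. n0.lab = 24  [S₁.lab + S₁.val - 3]
19. n0.env = "pz"  ["pz"]
20. n0.val = 6  [S₁.lab * 2 + 2]
21. n0.sig = false  [false]

24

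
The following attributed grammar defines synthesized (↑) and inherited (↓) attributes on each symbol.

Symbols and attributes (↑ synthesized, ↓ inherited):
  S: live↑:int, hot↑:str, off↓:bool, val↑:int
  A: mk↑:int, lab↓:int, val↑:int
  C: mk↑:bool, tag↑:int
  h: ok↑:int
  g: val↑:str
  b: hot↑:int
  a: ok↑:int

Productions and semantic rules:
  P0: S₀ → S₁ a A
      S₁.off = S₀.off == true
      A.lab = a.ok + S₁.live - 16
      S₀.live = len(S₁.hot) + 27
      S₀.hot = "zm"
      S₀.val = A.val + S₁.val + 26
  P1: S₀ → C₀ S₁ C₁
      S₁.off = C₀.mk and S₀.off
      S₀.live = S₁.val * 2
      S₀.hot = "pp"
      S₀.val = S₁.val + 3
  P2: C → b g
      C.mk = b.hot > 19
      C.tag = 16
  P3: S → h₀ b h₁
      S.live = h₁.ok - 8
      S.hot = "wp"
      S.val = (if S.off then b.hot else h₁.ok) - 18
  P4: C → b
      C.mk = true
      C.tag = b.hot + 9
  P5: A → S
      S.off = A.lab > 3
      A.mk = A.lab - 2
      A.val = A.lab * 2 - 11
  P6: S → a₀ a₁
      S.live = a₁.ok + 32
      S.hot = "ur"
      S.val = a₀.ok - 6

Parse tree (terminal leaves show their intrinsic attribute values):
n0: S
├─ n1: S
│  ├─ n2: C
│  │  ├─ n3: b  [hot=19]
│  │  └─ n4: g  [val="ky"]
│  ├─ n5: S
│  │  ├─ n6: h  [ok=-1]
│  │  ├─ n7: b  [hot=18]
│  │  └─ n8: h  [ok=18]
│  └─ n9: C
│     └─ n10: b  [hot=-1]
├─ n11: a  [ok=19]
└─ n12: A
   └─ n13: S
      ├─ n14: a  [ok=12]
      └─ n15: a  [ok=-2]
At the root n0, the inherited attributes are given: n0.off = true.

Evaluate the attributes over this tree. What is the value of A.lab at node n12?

1. n0.off = true  [given at root]
2. n1.off = true  [S₀.off == true]
3. n3.hot = 19  [terminal]
4. n4.val = "ky"  [terminal]
5. n2.mk = false  [b.hot > 19]
6. n2.tag = 16  [16]
7. n5.off = false  [C₀.mk and S₀.off]
8. n6.ok = -1  [terminal]
9. n7.hot = 18  [terminal]
10. n8.ok = 18  [terminal]
11. n5.live = 10  [h₁.ok - 8]
12. n5.hot = "wp"  ["wp"]
13. n5.val = 0  [(if S.off then b.hot else h₁.ok) - 18]
14. n10.hot = -1  [terminal]
15. n9.mk = true  [true]
16. n9.tag = 8  [b.hot + 9]
17. n1.live = 0  [S₁.val * 2]
18. n1.hot = "pp"  ["pp"]
19. n1.val = 3  [S₁.val + 3]
20. n11.ok = 19  [terminal]
21. n12.lab = 3  [a.ok + S₁.live - 16]
22. n13.off = false  [A.lab > 3]
23. n14.ok = 12  [terminal]
24. n15.ok = -2  [terminal]
25. n13.live = 30  [a₁.ok + 32]
26. n13.hot = "ur"  ["ur"]
27. n13.val = 6  [a₀.ok - 6]
28. n12.mk = 1  [A.lab - 2]
29. n12.val = -5  [A.lab * 2 - 11]
30. n0.live = 29  [len(S₁.hot) + 27]
31. n0.hot = "zm"  ["zm"]
32. n0.val = 24  [A.val + S₁.val + 26]

3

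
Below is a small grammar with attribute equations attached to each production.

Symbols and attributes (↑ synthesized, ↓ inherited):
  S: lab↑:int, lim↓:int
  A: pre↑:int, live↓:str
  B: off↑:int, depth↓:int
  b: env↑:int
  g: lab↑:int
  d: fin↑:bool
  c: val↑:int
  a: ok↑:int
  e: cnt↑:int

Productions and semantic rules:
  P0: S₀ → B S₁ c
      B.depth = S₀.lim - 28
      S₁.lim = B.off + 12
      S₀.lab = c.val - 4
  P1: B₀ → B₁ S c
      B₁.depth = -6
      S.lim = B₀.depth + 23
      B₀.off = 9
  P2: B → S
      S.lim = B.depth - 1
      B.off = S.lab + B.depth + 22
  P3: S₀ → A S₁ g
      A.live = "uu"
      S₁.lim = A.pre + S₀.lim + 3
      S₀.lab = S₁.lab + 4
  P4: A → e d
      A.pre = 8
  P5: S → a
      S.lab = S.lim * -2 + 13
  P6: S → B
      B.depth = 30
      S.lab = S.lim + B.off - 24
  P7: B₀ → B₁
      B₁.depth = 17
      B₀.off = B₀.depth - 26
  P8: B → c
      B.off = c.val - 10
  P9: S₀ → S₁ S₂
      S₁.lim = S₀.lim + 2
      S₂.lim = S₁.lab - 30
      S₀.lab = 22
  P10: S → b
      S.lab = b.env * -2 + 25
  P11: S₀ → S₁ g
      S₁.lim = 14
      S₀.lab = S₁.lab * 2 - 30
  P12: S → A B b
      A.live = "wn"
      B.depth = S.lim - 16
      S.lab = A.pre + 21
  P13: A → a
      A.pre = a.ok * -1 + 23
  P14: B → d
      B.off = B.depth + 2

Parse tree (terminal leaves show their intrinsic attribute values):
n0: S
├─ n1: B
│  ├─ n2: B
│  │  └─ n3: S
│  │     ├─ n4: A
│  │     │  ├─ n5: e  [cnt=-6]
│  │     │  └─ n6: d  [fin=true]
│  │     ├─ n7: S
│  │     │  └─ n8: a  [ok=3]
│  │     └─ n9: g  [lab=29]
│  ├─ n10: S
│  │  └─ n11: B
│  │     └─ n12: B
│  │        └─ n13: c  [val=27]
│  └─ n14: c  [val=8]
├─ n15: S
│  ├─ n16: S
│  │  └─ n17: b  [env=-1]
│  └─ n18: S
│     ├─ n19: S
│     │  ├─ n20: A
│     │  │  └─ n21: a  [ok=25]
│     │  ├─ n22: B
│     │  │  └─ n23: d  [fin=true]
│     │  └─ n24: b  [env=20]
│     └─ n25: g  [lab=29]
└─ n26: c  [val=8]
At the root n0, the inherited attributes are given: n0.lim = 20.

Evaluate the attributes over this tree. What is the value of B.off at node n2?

1. n0.lim = 20  [given at root]
2. n1.depth = -8  [S₀.lim - 28]
3. n2.depth = -6  [-6]
4. n3.lim = -7  [B.depth - 1]
5. n4.live = "uu"  ["uu"]
6. n5.cnt = -6  [terminal]
7. n6.fin = true  [terminal]
8. n4.pre = 8  [8]
9. n7.lim = 4  [A.pre + S₀.lim + 3]
10. n8.ok = 3  [terminal]
11. n7.lab = 5  [S.lim * -2 + 13]
12. n9.lab = 29  [terminal]
13. n3.lab = 9  [S₁.lab + 4]
14. n2.off = 25  [S.lab + B.depth + 22]
15. n10.lim = 15  [B₀.depth + 23]
16. n11.depth = 30  [30]
17. n12.depth = 17  [17]
18. n13.val = 27  [terminal]
19. n12.off = 17  [c.val - 10]
20. n11.off = 4  [B₀.depth - 26]
21. n10.lab = -5  [S.lim + B.off - 24]
22. n14.val = 8  [terminal]
23. n1.off = 9  [9]
24. n15.lim = 21  [B.off + 12]
25. n16.lim = 23  [S₀.lim + 2]
26. n17.env = -1  [terminal]
27. n16.lab = 27  [b.env * -2 + 25]
28. n18.lim = -3  [S₁.lab - 30]
29. n19.lim = 14  [14]
30. n20.live = "wn"  ["wn"]
31. n21.ok = 25  [terminal]
32. n20.pre = -2  [a.ok * -1 + 23]
33. n22.depth = -2  [S.lim - 16]
34. n23.fin = true  [terminal]
35. n22.off = 0  [B.depth + 2]
36. n24.env = 20  [terminal]
37. n19.lab = 19  [A.pre + 21]
38. n25.lab = 29  [terminal]
39. n18.lab = 8  [S₁.lab * 2 - 30]
40. n15.lab = 22  [22]
41. n26.val = 8  [terminal]
42. n0.lab = 4  [c.val - 4]

25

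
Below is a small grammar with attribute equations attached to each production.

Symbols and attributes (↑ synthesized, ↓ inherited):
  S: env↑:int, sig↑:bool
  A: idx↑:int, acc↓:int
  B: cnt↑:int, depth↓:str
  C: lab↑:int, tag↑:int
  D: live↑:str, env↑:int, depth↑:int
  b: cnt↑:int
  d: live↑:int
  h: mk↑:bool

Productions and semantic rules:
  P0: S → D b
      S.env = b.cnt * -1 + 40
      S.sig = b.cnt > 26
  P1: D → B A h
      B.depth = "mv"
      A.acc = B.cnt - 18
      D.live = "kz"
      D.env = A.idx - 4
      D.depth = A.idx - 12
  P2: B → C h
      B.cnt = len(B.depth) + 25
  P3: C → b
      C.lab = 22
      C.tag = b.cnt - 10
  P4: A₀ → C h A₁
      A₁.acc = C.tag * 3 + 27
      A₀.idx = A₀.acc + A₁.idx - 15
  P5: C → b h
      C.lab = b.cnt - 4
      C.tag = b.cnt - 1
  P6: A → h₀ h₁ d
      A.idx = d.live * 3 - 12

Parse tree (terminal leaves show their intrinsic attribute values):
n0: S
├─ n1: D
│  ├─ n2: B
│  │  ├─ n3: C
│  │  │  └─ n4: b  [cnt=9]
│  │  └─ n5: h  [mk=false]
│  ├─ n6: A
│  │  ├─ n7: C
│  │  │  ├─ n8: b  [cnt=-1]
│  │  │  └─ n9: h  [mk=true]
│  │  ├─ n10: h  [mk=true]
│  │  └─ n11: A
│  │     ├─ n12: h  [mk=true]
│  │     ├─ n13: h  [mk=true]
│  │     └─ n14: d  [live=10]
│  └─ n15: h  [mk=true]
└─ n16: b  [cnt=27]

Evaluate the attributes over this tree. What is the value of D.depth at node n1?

1. n2.depth = "mv"  ["mv"]
2. n4.cnt = 9  [terminal]
3. n3.lab = 22  [22]
4. n3.tag = -1  [b.cnt - 10]
5. n5.mk = false  [terminal]
6. n2.cnt = 27  [len(B.depth) + 25]
7. n6.acc = 9  [B.cnt - 18]
8. n8.cnt = -1  [terminal]
9. n9.mk = true  [terminal]
10. n7.lab = -5  [b.cnt - 4]
11. n7.tag = -2  [b.cnt - 1]
12. n10.mk = true  [terminal]
13. n11.acc = 21  [C.tag * 3 + 27]
14. n12.mk = true  [terminal]
15. n13.mk = true  [terminal]
16. n14.live = 10  [terminal]
17. n11.idx = 18  [d.live * 3 - 12]
18. n6.idx = 12  [A₀.acc + A₁.idx - 15]
19. n15.mk = true  [terminal]
20. n1.live = "kz"  ["kz"]
21. n1.env = 8  [A.idx - 4]
22. n1.depth = 0  [A.idx - 12]
23. n16.cnt = 27  [terminal]
24. n0.env = 13  [b.cnt * -1 + 40]
25. n0.sig = true  [b.cnt > 26]

0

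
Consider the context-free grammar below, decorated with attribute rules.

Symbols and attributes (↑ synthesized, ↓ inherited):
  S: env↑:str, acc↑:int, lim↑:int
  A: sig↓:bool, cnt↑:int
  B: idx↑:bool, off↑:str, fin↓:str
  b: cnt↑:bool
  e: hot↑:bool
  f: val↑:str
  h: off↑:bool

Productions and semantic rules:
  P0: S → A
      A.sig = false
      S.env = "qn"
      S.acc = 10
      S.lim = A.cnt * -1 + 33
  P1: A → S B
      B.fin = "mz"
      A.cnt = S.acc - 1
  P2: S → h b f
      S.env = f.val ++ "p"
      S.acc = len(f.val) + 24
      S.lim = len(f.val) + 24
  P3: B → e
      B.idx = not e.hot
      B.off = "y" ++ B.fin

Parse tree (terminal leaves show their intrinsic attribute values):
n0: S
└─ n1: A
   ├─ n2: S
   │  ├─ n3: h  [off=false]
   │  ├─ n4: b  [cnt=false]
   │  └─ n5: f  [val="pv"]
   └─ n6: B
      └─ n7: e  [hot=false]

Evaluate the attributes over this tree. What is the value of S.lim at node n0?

1. n1.sig = false  [false]
2. n3.off = false  [terminal]
3. n4.cnt = false  [terminal]
4. n5.val = "pv"  [terminal]
5. n2.env = "pvp"  [f.val ++ "p"]
6. n2.acc = 26  [len(f.val) + 24]
7. n2.lim = 26  [len(f.val) + 24]
8. n6.fin = "mz"  ["mz"]
9. n7.hot = false  [terminal]
10. n6.idx = true  [not e.hot]
11. n6.off = "ymz"  ["y" ++ B.fin]
12. n1.cnt = 25  [S.acc - 1]
13. n0.env = "qn"  ["qn"]
14. n0.acc = 10  [10]
15. n0.lim = 8  [A.cnt * -1 + 33]

8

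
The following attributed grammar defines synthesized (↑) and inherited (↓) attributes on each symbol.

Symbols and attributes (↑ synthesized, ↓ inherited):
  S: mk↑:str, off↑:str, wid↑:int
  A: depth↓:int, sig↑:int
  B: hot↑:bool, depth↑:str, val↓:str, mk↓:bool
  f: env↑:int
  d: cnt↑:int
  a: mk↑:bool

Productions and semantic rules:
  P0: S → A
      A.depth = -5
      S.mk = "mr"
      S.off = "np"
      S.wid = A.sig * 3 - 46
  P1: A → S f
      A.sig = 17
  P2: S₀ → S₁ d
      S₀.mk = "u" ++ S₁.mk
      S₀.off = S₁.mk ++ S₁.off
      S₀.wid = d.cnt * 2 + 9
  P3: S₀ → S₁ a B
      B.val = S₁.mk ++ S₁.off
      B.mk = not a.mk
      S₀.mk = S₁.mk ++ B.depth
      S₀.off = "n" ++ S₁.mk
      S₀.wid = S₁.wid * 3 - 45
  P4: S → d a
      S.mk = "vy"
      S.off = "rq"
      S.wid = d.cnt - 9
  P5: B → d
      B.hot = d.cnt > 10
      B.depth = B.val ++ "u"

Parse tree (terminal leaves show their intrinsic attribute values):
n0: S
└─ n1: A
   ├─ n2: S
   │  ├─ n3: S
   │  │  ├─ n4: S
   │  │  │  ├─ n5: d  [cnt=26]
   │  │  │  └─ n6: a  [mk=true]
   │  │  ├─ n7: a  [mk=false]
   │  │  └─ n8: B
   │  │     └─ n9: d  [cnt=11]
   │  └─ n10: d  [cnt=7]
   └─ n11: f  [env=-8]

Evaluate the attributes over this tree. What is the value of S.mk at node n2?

1. n1.depth = -5  [-5]
2. n5.cnt = 26  [terminal]
3. n6.mk = true  [terminal]
4. n4.mk = "vy"  ["vy"]
5. n4.off = "rq"  ["rq"]
6. n4.wid = 17  [d.cnt - 9]
7. n7.mk = false  [terminal]
8. n8.val = "vyrq"  [S₁.mk ++ S₁.off]
9. n8.mk = true  [not a.mk]
10. n9.cnt = 11  [terminal]
11. n8.hot = true  [d.cnt > 10]
12. n8.depth = "vyrqu"  [B.val ++ "u"]
13. n3.mk = "vyvyrqu"  [S₁.mk ++ B.depth]
14. n3.off = "nvy"  ["n" ++ S₁.mk]
15. n3.wid = 6  [S₁.wid * 3 - 45]
16. n10.cnt = 7  [terminal]
17. n2.mk = "uvyvyrqu"  ["u" ++ S₁.mk]
18. n2.off = "vyvyrqunvy"  [S₁.mk ++ S₁.off]
19. n2.wid = 23  [d.cnt * 2 + 9]
20. n11.env = -8  [terminal]
21. n1.sig = 17  [17]
22. n0.mk = "mr"  ["mr"]
23. n0.off = "np"  ["np"]
24. n0.wid = 5  [A.sig * 3 - 46]

"uvyvyrqu"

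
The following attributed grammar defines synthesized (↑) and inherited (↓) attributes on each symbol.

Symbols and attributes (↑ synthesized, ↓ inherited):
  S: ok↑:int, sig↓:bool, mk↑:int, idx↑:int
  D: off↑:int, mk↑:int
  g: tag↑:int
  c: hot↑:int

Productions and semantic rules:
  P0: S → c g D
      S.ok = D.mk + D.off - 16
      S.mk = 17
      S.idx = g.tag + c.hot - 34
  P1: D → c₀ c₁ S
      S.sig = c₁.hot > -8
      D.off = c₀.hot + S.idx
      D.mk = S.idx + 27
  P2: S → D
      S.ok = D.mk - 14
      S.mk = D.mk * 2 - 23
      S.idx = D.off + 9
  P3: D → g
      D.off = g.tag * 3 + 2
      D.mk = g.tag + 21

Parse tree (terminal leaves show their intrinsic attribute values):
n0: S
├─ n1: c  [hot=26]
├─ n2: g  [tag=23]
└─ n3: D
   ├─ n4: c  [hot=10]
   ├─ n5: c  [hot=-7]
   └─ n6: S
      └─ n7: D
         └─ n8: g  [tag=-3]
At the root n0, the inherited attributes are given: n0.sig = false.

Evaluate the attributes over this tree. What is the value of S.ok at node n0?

25

1. n0.sig = false  [given at root]
2. n1.hot = 26  [terminal]
3. n2.tag = 23  [terminal]
4. n4.hot = 10  [terminal]
5. n5.hot = -7  [terminal]
6. n6.sig = true  [c₁.hot > -8]
7. n8.tag = -3  [terminal]
8. n7.off = -7  [g.tag * 3 + 2]
9. n7.mk = 18  [g.tag + 21]
10. n6.ok = 4  [D.mk - 14]
11. n6.mk = 13  [D.mk * 2 - 23]
12. n6.idx = 2  [D.off + 9]
13. n3.off = 12  [c₀.hot + S.idx]
14. n3.mk = 29  [S.idx + 27]
15. n0.ok = 25  [D.mk + D.off - 16]
16. n0.mk = 17  [17]
17. n0.idx = 15  [g.tag + c.hot - 34]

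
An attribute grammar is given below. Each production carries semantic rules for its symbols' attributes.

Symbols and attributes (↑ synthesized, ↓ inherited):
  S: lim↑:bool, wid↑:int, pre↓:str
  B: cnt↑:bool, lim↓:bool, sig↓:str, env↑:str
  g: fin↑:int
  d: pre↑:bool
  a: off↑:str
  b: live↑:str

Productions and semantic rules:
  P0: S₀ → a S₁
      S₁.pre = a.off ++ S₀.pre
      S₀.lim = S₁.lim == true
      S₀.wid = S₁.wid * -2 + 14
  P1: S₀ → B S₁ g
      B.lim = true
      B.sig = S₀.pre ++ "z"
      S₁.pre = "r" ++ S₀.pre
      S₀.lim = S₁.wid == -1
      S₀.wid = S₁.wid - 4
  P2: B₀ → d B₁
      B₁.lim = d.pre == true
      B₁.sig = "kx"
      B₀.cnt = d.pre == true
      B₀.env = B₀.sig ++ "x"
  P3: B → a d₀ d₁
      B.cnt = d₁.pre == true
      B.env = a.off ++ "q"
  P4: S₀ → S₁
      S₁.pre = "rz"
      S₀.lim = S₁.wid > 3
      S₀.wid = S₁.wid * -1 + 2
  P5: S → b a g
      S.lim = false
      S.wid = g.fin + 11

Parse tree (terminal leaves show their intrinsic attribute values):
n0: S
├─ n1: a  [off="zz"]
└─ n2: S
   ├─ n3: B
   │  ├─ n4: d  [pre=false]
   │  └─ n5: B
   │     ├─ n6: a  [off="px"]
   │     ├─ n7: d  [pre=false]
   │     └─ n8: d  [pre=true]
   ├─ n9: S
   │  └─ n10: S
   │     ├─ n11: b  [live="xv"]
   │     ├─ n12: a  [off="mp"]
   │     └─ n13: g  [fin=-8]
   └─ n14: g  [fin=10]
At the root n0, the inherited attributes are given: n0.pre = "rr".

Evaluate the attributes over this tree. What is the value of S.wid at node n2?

-5

1. n0.pre = "rr"  [given at root]
2. n1.off = "zz"  [terminal]
3. n2.pre = "zzrr"  [a.off ++ S₀.pre]
4. n3.lim = true  [true]
5. n3.sig = "zzrrz"  [S₀.pre ++ "z"]
6. n4.pre = false  [terminal]
7. n5.lim = false  [d.pre == true]
8. n5.sig = "kx"  ["kx"]
9. n6.off = "px"  [terminal]
10. n7.pre = false  [terminal]
11. n8.pre = true  [terminal]
12. n5.cnt = true  [d₁.pre == true]
13. n5.env = "pxq"  [a.off ++ "q"]
14. n3.cnt = false  [d.pre == true]
15. n3.env = "zzrrzx"  [B₀.sig ++ "x"]
16. n9.pre = "rzzrr"  ["r" ++ S₀.pre]
17. n10.pre = "rz"  ["rz"]
18. n11.live = "xv"  [terminal]
19. n12.off = "mp"  [terminal]
20. n13.fin = -8  [terminal]
21. n10.lim = false  [false]
22. n10.wid = 3  [g.fin + 11]
23. n9.lim = false  [S₁.wid > 3]
24. n9.wid = -1  [S₁.wid * -1 + 2]
25. n14.fin = 10  [terminal]
26. n2.lim = true  [S₁.wid == -1]
27. n2.wid = -5  [S₁.wid - 4]
28. n0.lim = true  [S₁.lim == true]
29. n0.wid = 24  [S₁.wid * -2 + 14]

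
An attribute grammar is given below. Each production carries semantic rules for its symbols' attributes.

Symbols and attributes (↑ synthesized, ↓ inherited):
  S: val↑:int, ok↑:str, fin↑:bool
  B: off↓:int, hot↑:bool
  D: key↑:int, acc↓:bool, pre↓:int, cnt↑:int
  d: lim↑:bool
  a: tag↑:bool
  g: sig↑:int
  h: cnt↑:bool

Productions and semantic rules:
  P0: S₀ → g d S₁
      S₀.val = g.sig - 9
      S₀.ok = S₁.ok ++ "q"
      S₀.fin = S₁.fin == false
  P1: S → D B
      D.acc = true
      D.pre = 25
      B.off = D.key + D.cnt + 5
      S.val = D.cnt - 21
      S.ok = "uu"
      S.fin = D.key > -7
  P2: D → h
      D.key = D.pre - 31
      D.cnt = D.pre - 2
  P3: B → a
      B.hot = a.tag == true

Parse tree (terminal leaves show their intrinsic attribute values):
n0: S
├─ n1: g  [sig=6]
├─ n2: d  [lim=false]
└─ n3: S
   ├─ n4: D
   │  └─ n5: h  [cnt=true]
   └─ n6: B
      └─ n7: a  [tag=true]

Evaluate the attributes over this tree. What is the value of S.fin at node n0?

false

1. n1.sig = 6  [terminal]
2. n2.lim = false  [terminal]
3. n4.acc = true  [true]
4. n4.pre = 25  [25]
5. n5.cnt = true  [terminal]
6. n4.key = -6  [D.pre - 31]
7. n4.cnt = 23  [D.pre - 2]
8. n6.off = 22  [D.key + D.cnt + 5]
9. n7.tag = true  [terminal]
10. n6.hot = true  [a.tag == true]
11. n3.val = 2  [D.cnt - 21]
12. n3.ok = "uu"  ["uu"]
13. n3.fin = true  [D.key > -7]
14. n0.val = -3  [g.sig - 9]
15. n0.ok = "uuq"  [S₁.ok ++ "q"]
16. n0.fin = false  [S₁.fin == false]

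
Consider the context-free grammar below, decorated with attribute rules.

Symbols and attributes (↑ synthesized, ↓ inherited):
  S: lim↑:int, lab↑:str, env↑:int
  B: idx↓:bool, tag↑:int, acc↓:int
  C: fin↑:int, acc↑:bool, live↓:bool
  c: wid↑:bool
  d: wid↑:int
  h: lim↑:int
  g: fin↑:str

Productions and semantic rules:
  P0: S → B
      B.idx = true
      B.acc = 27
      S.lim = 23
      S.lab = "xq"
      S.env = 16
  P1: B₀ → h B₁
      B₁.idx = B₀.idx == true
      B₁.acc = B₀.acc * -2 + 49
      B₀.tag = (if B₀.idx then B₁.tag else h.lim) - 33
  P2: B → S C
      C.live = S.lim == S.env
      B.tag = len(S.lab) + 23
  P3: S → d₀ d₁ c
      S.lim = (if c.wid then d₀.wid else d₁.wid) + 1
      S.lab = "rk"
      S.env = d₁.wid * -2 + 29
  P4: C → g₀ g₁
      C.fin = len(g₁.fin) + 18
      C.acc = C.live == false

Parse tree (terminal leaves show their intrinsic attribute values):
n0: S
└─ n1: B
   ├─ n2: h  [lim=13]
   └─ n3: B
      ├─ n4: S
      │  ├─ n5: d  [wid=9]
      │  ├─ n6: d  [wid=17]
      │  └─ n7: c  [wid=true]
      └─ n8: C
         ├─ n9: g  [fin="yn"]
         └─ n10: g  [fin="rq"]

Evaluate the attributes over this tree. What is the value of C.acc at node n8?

true

1. n1.idx = true  [true]
2. n1.acc = 27  [27]
3. n2.lim = 13  [terminal]
4. n3.idx = true  [B₀.idx == true]
5. n3.acc = -5  [B₀.acc * -2 + 49]
6. n5.wid = 9  [terminal]
7. n6.wid = 17  [terminal]
8. n7.wid = true  [terminal]
9. n4.lim = 10  [(if c.wid then d₀.wid else d₁.wid) + 1]
10. n4.lab = "rk"  ["rk"]
11. n4.env = -5  [d₁.wid * -2 + 29]
12. n8.live = false  [S.lim == S.env]
13. n9.fin = "yn"  [terminal]
14. n10.fin = "rq"  [terminal]
15. n8.fin = 20  [len(g₁.fin) + 18]
16. n8.acc = true  [C.live == false]
17. n3.tag = 25  [len(S.lab) + 23]
18. n1.tag = -8  [(if B₀.idx then B₁.tag else h.lim) - 33]
19. n0.lim = 23  [23]
20. n0.lab = "xq"  ["xq"]
21. n0.env = 16  [16]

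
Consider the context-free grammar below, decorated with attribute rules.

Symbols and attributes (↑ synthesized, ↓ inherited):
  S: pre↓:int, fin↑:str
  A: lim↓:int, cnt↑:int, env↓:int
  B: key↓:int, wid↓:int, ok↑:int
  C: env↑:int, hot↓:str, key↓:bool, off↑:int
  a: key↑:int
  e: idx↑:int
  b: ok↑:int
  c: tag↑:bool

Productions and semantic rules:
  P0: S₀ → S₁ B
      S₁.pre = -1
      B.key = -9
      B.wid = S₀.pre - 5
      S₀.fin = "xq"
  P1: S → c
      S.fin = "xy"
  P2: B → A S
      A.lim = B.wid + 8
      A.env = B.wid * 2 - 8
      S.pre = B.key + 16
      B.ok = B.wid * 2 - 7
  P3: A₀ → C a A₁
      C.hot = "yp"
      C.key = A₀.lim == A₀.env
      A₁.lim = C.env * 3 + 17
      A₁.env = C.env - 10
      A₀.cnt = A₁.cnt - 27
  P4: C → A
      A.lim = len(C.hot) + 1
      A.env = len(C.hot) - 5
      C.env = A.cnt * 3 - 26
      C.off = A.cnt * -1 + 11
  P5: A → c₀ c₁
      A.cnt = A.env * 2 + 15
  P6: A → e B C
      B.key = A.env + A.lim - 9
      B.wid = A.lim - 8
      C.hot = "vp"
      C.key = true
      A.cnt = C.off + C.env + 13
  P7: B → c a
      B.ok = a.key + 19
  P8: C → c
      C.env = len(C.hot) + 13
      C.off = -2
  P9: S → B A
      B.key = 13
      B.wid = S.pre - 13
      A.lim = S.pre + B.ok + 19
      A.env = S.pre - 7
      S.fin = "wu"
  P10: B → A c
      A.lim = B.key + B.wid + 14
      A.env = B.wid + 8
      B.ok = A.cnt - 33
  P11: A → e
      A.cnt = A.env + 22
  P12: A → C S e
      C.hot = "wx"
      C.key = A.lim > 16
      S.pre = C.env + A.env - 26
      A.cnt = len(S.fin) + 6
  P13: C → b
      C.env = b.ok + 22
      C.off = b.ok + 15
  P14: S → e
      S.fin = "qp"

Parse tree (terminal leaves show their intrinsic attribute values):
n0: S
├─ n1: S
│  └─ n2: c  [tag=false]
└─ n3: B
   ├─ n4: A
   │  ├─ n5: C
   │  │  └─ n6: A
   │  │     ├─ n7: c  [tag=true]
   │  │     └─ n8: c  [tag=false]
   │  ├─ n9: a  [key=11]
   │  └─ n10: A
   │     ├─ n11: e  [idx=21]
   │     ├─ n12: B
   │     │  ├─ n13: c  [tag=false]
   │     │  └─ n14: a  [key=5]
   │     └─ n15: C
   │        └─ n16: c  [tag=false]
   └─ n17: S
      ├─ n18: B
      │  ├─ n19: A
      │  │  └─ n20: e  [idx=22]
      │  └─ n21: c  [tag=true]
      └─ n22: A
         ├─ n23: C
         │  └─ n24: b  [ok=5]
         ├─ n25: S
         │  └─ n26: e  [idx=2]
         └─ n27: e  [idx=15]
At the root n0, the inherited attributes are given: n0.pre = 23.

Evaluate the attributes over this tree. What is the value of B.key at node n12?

1. n0.pre = 23  [given at root]
2. n1.pre = -1  [-1]
3. n2.tag = false  [terminal]
4. n1.fin = "xy"  ["xy"]
5. n3.key = -9  [-9]
6. n3.wid = 18  [S₀.pre - 5]
7. n4.lim = 26  [B.wid + 8]
8. n4.env = 28  [B.wid * 2 - 8]
9. n5.hot = "yp"  ["yp"]
10. n5.key = false  [A₀.lim == A₀.env]
11. n6.lim = 3  [len(C.hot) + 1]
12. n6.env = -3  [len(C.hot) - 5]
13. n7.tag = true  [terminal]
14. n8.tag = false  [terminal]
15. n6.cnt = 9  [A.env * 2 + 15]
16. n5.env = 1  [A.cnt * 3 - 26]
17. n5.off = 2  [A.cnt * -1 + 11]
18. n9.key = 11  [terminal]
19. n10.lim = 20  [C.env * 3 + 17]
20. n10.env = -9  [C.env - 10]
21. n11.idx = 21  [terminal]
22. n12.key = 2  [A.env + A.lim - 9]
23. n12.wid = 12  [A.lim - 8]
24. n13.tag = false  [terminal]
25. n14.key = 5  [terminal]
26. n12.ok = 24  [a.key + 19]
27. n15.hot = "vp"  ["vp"]
28. n15.key = true  [true]
29. n16.tag = false  [terminal]
30. n15.env = 15  [len(C.hot) + 13]
31. n15.off = -2  [-2]
32. n10.cnt = 26  [C.off + C.env + 13]
33. n4.cnt = -1  [A₁.cnt - 27]
34. n17.pre = 7  [B.key + 16]
35. n18.key = 13  [13]
36. n18.wid = -6  [S.pre - 13]
37. n19.lim = 21  [B.key + B.wid + 14]
38. n19.env = 2  [B.wid + 8]
39. n20.idx = 22  [terminal]
40. n19.cnt = 24  [A.env + 22]
41. n21.tag = true  [terminal]
42. n18.ok = -9  [A.cnt - 33]
43. n22.lim = 17  [S.pre + B.ok + 19]
44. n22.env = 0  [S.pre - 7]
45. n23.hot = "wx"  ["wx"]
46. n23.key = true  [A.lim > 16]
47. n24.ok = 5  [terminal]
48. n23.env = 27  [b.ok + 22]
49. n23.off = 20  [b.ok + 15]
50. n25.pre = 1  [C.env + A.env - 26]
51. n26.idx = 2  [terminal]
52. n25.fin = "qp"  ["qp"]
53. n27.idx = 15  [terminal]
54. n22.cnt = 8  [len(S.fin) + 6]
55. n17.fin = "wu"  ["wu"]
56. n3.ok = 29  [B.wid * 2 - 7]
57. n0.fin = "xq"  ["xq"]

2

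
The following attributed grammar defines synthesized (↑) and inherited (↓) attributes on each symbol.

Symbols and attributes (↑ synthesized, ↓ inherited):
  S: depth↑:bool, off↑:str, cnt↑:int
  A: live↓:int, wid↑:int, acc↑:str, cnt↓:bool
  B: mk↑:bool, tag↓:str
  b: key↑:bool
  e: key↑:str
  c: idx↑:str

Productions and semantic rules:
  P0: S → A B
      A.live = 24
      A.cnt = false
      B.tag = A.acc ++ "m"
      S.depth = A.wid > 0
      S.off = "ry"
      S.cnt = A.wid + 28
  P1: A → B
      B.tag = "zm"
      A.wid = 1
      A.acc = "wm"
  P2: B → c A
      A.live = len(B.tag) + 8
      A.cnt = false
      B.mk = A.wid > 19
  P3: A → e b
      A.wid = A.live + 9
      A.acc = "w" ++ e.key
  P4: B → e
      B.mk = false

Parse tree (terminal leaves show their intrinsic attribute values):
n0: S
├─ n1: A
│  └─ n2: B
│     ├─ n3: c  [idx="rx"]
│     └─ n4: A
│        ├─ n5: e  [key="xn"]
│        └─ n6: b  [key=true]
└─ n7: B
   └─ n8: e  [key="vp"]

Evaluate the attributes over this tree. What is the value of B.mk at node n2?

false

1. n1.live = 24  [24]
2. n1.cnt = false  [false]
3. n2.tag = "zm"  ["zm"]
4. n3.idx = "rx"  [terminal]
5. n4.live = 10  [len(B.tag) + 8]
6. n4.cnt = false  [false]
7. n5.key = "xn"  [terminal]
8. n6.key = true  [terminal]
9. n4.wid = 19  [A.live + 9]
10. n4.acc = "wxn"  ["w" ++ e.key]
11. n2.mk = false  [A.wid > 19]
12. n1.wid = 1  [1]
13. n1.acc = "wm"  ["wm"]
14. n7.tag = "wmm"  [A.acc ++ "m"]
15. n8.key = "vp"  [terminal]
16. n7.mk = false  [false]
17. n0.depth = true  [A.wid > 0]
18. n0.off = "ry"  ["ry"]
19. n0.cnt = 29  [A.wid + 28]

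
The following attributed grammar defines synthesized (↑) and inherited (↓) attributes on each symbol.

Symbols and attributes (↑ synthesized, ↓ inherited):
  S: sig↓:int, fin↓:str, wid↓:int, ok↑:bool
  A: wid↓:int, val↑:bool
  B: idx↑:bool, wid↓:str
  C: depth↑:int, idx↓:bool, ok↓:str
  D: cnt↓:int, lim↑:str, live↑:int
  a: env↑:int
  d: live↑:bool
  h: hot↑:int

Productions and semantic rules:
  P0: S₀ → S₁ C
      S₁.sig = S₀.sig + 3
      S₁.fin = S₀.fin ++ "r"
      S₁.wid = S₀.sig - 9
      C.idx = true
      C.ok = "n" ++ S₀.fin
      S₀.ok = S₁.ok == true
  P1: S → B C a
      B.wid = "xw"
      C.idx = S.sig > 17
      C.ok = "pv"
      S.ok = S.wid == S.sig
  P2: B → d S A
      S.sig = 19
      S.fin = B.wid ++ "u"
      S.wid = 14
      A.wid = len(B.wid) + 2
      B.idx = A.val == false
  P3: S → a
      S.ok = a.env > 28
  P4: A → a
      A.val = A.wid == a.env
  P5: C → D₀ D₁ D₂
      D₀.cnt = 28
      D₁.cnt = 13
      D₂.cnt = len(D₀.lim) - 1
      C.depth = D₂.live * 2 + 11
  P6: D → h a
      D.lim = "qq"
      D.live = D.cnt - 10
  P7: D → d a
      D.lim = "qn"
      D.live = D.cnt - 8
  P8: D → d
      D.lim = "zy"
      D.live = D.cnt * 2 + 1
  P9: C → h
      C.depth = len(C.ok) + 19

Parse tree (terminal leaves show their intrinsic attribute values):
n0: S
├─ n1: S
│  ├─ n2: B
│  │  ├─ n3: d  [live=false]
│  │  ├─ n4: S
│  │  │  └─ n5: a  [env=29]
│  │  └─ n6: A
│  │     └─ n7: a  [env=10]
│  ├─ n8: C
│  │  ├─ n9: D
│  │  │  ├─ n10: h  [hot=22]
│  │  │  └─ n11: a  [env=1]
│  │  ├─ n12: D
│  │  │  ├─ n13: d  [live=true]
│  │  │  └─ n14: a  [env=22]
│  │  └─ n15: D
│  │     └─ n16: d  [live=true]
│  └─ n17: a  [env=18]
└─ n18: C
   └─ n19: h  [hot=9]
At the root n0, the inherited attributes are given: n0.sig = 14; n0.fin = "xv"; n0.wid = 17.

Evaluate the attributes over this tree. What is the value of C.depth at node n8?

17

1. n0.sig = 14  [given at root]
2. n0.fin = "xv"  [given at root]
3. n0.wid = 17  [given at root]
4. n1.sig = 17  [S₀.sig + 3]
5. n1.fin = "xvr"  [S₀.fin ++ "r"]
6. n1.wid = 5  [S₀.sig - 9]
7. n2.wid = "xw"  ["xw"]
8. n3.live = false  [terminal]
9. n4.sig = 19  [19]
10. n4.fin = "xwu"  [B.wid ++ "u"]
11. n4.wid = 14  [14]
12. n5.env = 29  [terminal]
13. n4.ok = true  [a.env > 28]
14. n6.wid = 4  [len(B.wid) + 2]
15. n7.env = 10  [terminal]
16. n6.val = false  [A.wid == a.env]
17. n2.idx = true  [A.val == false]
18. n8.idx = false  [S.sig > 17]
19. n8.ok = "pv"  ["pv"]
20. n9.cnt = 28  [28]
21. n10.hot = 22  [terminal]
22. n11.env = 1  [terminal]
23. n9.lim = "qq"  ["qq"]
24. n9.live = 18  [D.cnt - 10]
25. n12.cnt = 13  [13]
26. n13.live = true  [terminal]
27. n14.env = 22  [terminal]
28. n12.lim = "qn"  ["qn"]
29. n12.live = 5  [D.cnt - 8]
30. n15.cnt = 1  [len(D₀.lim) - 1]
31. n16.live = true  [terminal]
32. n15.lim = "zy"  ["zy"]
33. n15.live = 3  [D.cnt * 2 + 1]
34. n8.depth = 17  [D₂.live * 2 + 11]
35. n17.env = 18  [terminal]
36. n1.ok = false  [S.wid == S.sig]
37. n18.idx = true  [true]
38. n18.ok = "nxv"  ["n" ++ S₀.fin]
39. n19.hot = 9  [terminal]
40. n18.depth = 22  [len(C.ok) + 19]
41. n0.ok = false  [S₁.ok == true]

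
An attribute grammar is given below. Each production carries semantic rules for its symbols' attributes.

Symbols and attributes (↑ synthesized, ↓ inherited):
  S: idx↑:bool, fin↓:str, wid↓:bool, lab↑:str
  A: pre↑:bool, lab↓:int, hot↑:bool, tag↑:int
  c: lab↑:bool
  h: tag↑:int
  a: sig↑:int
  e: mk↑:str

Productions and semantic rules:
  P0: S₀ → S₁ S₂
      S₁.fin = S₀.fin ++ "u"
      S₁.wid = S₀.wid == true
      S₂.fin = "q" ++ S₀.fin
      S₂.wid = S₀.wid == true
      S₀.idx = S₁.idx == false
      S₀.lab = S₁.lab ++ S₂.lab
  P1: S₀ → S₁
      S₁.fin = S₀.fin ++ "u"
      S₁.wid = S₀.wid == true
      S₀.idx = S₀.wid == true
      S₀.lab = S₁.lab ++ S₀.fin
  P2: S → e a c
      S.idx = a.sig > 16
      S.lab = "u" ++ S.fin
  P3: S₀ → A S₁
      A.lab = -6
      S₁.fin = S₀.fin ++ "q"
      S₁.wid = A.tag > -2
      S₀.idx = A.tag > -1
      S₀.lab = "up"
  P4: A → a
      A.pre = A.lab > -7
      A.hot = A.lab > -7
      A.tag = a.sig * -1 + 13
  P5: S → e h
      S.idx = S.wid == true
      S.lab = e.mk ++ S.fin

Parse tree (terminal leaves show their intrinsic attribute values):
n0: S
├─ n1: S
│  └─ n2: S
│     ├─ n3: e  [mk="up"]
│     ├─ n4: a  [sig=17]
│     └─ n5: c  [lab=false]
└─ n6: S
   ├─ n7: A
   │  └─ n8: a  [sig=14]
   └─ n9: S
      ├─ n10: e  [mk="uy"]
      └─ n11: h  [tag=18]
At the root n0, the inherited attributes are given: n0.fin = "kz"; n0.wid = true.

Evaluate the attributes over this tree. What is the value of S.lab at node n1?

"ukzuukzu"

1. n0.fin = "kz"  [given at root]
2. n0.wid = true  [given at root]
3. n1.fin = "kzu"  [S₀.fin ++ "u"]
4. n1.wid = true  [S₀.wid == true]
5. n2.fin = "kzuu"  [S₀.fin ++ "u"]
6. n2.wid = true  [S₀.wid == true]
7. n3.mk = "up"  [terminal]
8. n4.sig = 17  [terminal]
9. n5.lab = false  [terminal]
10. n2.idx = true  [a.sig > 16]
11. n2.lab = "ukzuu"  ["u" ++ S.fin]
12. n1.idx = true  [S₀.wid == true]
13. n1.lab = "ukzuukzu"  [S₁.lab ++ S₀.fin]
14. n6.fin = "qkz"  ["q" ++ S₀.fin]
15. n6.wid = true  [S₀.wid == true]
16. n7.lab = -6  [-6]
17. n8.sig = 14  [terminal]
18. n7.pre = true  [A.lab > -7]
19. n7.hot = true  [A.lab > -7]
20. n7.tag = -1  [a.sig * -1 + 13]
21. n9.fin = "qkzq"  [S₀.fin ++ "q"]
22. n9.wid = true  [A.tag > -2]
23. n10.mk = "uy"  [terminal]
24. n11.tag = 18  [terminal]
25. n9.idx = true  [S.wid == true]
26. n9.lab = "uyqkzq"  [e.mk ++ S.fin]
27. n6.idx = false  [A.tag > -1]
28. n6.lab = "up"  ["up"]
29. n0.idx = false  [S₁.idx == false]
30. n0.lab = "ukzuukzuup"  [S₁.lab ++ S₂.lab]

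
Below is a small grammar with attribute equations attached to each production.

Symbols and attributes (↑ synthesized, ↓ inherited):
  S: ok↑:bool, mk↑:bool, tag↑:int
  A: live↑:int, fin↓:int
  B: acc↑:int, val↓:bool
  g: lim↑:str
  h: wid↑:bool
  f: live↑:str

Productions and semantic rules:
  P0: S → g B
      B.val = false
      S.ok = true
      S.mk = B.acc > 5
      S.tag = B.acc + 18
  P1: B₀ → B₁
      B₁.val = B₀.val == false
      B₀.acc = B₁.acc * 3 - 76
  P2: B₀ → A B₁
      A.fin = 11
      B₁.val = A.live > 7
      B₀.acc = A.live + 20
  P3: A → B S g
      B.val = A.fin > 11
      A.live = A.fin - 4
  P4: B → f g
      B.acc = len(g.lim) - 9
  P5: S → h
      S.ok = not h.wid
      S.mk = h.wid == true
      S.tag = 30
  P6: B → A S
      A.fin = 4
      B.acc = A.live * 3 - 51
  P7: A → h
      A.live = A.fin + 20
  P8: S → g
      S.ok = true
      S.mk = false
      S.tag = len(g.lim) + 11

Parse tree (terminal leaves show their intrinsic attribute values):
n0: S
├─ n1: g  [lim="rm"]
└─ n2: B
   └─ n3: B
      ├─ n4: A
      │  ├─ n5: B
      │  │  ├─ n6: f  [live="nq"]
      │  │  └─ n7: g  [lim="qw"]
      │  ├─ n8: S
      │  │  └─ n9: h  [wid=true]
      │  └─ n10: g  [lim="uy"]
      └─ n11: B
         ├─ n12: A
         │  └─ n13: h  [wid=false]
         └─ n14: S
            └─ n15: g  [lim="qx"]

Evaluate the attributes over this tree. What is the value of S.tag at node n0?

1. n1.lim = "rm"  [terminal]
2. n2.val = false  [false]
3. n3.val = true  [B₀.val == false]
4. n4.fin = 11  [11]
5. n5.val = false  [A.fin > 11]
6. n6.live = "nq"  [terminal]
7. n7.lim = "qw"  [terminal]
8. n5.acc = -7  [len(g.lim) - 9]
9. n9.wid = true  [terminal]
10. n8.ok = false  [not h.wid]
11. n8.mk = true  [h.wid == true]
12. n8.tag = 30  [30]
13. n10.lim = "uy"  [terminal]
14. n4.live = 7  [A.fin - 4]
15. n11.val = false  [A.live > 7]
16. n12.fin = 4  [4]
17. n13.wid = false  [terminal]
18. n12.live = 24  [A.fin + 20]
19. n15.lim = "qx"  [terminal]
20. n14.ok = true  [true]
21. n14.mk = false  [false]
22. n14.tag = 13  [len(g.lim) + 11]
23. n11.acc = 21  [A.live * 3 - 51]
24. n3.acc = 27  [A.live + 20]
25. n2.acc = 5  [B₁.acc * 3 - 76]
26. n0.ok = true  [true]
27. n0.mk = false  [B.acc > 5]
28. n0.tag = 23  [B.acc + 18]

23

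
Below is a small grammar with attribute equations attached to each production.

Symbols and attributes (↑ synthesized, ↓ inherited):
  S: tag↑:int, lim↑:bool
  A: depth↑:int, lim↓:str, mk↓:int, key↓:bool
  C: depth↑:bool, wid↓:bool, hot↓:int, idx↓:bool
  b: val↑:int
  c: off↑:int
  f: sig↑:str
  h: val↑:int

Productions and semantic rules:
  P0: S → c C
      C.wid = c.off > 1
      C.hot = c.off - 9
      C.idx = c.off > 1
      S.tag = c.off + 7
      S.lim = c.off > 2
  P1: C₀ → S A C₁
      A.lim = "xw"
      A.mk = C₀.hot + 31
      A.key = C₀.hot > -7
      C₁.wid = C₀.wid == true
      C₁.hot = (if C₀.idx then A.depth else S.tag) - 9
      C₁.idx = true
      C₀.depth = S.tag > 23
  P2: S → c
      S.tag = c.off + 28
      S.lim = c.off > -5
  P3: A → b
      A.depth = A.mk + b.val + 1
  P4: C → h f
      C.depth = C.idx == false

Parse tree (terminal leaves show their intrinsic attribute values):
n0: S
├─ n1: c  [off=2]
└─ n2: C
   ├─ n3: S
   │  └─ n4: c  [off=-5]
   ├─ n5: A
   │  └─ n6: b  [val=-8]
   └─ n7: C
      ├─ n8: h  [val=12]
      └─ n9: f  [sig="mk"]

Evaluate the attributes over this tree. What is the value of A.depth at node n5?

1. n1.off = 2  [terminal]
2. n2.wid = true  [c.off > 1]
3. n2.hot = -7  [c.off - 9]
4. n2.idx = true  [c.off > 1]
5. n4.off = -5  [terminal]
6. n3.tag = 23  [c.off + 28]
7. n3.lim = false  [c.off > -5]
8. n5.lim = "xw"  ["xw"]
9. n5.mk = 24  [C₀.hot + 31]
10. n5.key = false  [C₀.hot > -7]
11. n6.val = -8  [terminal]
12. n5.depth = 17  [A.mk + b.val + 1]
13. n7.wid = true  [C₀.wid == true]
14. n7.hot = 8  [(if C₀.idx then A.depth else S.tag) - 9]
15. n7.idx = true  [true]
16. n8.val = 12  [terminal]
17. n9.sig = "mk"  [terminal]
18. n7.depth = false  [C.idx == false]
19. n2.depth = false  [S.tag > 23]
20. n0.tag = 9  [c.off + 7]
21. n0.lim = false  [c.off > 2]

17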